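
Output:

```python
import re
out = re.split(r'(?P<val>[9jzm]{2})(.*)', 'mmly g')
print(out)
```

Pattern: exactly 2 of one of [9jzm] (captured as 'val'); then zero or more of any character (captured).
Because the pattern has a capturing group, `split` also inserts each captured text between the pieces.

['', 'mm', 'ly g', '']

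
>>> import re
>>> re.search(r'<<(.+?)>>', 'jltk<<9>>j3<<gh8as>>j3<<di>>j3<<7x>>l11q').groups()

Because the quantifier is non-greedy, it stops expanding at the earliest point where the rest of the pattern can succeed.
`search` walks the string left to right and returns the first match it finds.
The match spans [4:9] → '<<9>>'.
Captured: group 1 = '9'.

('9',)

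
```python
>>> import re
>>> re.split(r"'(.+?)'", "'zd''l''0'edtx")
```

Because the quantifier is non-greedy, it stops expanding at the earliest point where the rest of the pattern can succeed.
`re.split` interleaves the captured-group text with the surrounding fragments.

['', 'zd', '', 'l', '', '0', 'edtx']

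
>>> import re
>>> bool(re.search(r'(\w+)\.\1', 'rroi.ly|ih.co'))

`\1` is not a pattern — it's the concrete string captured by group 1, re-applied verbatim.
`re.search` scans for the first position where the pattern succeeds.
Here the pattern never matches, so the call returns None, and `bool(None)` is False.

False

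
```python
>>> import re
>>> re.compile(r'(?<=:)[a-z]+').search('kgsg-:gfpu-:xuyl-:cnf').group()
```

The `(?=…)`/`(?<=…)` assertion just peeks at neighbouring text; it doesn't advance the match position.
The match spans [6:10] → 'gfpu'.

'gfpu'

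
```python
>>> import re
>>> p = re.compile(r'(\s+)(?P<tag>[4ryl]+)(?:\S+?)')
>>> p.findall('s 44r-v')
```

[(' ', '44r')]

With 2 capturing groups, `findall` returns a 2-tuple per match.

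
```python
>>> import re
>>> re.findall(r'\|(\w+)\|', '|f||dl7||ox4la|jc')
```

Walking the string: at [0:3] match '|f|', group 1 = 'f'; at [3:8] match '|dl7|', group 1 = 'dl7'; at [8:15] match '|ox4la|', group 1 = 'ox4la'.
`findall` collects group 1 from each match (3 total).

['f', 'dl7', 'ox4la']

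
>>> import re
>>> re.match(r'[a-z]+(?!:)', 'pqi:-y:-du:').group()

'pq'

The negative lookaround is zero-width — it rules out positions where the adjacent text would match, without consuming anything.
`re.match` only tries the pattern at the start of the string.
The match spans [0:2] → 'pq'.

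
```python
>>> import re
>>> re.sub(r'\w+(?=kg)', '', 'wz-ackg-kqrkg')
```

The lookaround is zero-width — it requires the adjacent text to match without consuming it, so the asserted text isn't part of the match.
`sub` substitutes '' at each match site.

'wz-kg-kg'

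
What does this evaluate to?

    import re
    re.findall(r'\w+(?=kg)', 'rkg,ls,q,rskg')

The `(?=…)`/`(?<=…)` assertion just peeks at neighbouring text; it doesn't advance the match position.
Scanning left to right: at [0:1] → 'r'; at [9:11] → 'rs'.
No capturing groups, so `findall` returns the 2 full match strings.

['r', 'rs']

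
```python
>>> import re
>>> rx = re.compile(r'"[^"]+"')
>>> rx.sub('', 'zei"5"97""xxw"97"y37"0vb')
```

Matches: at [3:6] → '"5"'; at [9:14] → '"xxw"'; at [16:21] → '"y37"'.
Every occurrence is swapped for ''.

'zei97"970vb'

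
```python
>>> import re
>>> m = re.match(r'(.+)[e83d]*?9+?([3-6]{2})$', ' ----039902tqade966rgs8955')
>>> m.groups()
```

This matches one or more of any character (captured); then zero or more of one of [e83d] (lazy), then one or more of a literal '9' (lazy); then exactly 2 of a character in [3-6] (captured); then anchored at the end.
`re.match` won't scan ahead — the pattern has to work from the very first character.
The match spans [0:26] → ' ----039902tqade966rgs8955'.
Captured: group 1 = ' ----039902tqade966rgs8', group 2 = '55'.

(' ----039902tqade966rgs8', '55')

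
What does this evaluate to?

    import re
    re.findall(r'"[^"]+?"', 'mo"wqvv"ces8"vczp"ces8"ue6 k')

['"wqvv"', '"vczp"']

`findall` yields the raw match text (2 of them) because the pattern has no groups.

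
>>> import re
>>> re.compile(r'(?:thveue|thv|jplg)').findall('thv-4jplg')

['thv', 'jplg']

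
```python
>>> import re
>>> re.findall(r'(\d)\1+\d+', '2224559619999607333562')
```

`\1` has to match the exact text group 1 already captured.
Because there's exactly one group, `findall` drops the full match and keeps group 1 from the one hit.

['2']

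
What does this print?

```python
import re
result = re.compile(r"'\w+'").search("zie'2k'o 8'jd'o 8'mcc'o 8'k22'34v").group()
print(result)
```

The match spans [3:7] → "'2k'".

'2k'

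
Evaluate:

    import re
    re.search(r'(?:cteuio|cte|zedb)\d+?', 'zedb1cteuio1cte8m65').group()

'zedb1'

The match spans [0:5] → 'zedb1'.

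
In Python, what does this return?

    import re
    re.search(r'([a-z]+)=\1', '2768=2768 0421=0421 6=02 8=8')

None

A backreference is literal: `\1` must see the identical characters the first group matched.
Here the pattern never matches, so the call returns None.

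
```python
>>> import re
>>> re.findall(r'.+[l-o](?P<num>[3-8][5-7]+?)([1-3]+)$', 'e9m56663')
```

[('5666', '3')]

Pattern: one or more of any character, then a character in [l-o]; then a character in [3-8], then one or more of a character in [5-7] (lazy) (captured as 'num'); then one or more of a character in [1-3] (captured); then anchored at the end.
Scanning left to right: at [0:8] match 'e9m56663', groups = ('5666', '3').
2 groups means the one result is a tuple of 2 captured strings — 1 here.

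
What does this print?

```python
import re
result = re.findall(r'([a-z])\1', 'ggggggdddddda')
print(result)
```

['g', 'g', 'g', 'd', 'd', 'd']

`\1` is not a pattern — it's the concrete string captured by group 1, re-applied verbatim.
With a single group, `findall` returns only what that group captured — 6 items.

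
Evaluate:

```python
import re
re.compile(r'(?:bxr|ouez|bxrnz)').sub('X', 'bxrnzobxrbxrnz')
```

'XnzoXXnz'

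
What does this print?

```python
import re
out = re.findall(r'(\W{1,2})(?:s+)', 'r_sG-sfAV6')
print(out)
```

['-']

The pattern matches 1 to 2 of a non-word character (captured); then one or more of a literal 's' (non-capturing group).
Scanning left to right: at [4:6] match '-s', group 1 = '-'.
With a single group, `findall` returns only what that group captured — 1 item.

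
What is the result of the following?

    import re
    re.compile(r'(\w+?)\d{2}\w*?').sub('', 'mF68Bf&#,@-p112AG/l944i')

'Bf&#,@-2AG/4i'

Pattern: one or more of a word character (lazy) (captured); then exactly 2 of a digit, then zero or more of a word character (lazy).
Because the quantifier is non-greedy, it stops expanding at the earliest point where the rest of the pattern can succeed.
Matches: at [0:4] → 'mF68'; at [11:14] → 'p11'; at [18:21] → 'l94'.
Each match is replaced by ''.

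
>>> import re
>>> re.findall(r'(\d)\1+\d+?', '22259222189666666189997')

['2', '2', '6', '9']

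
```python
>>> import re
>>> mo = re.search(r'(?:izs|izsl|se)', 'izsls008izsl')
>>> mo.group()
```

'izs'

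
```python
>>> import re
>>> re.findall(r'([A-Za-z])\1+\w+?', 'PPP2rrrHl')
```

`\1` is not a pattern — it's the concrete string captured by group 1, re-applied verbatim.
Matches: at [0:4] match 'PPP2', group 1 = 'P'; at [4:8] match 'rrrH', group 1 = 'r'.
`findall` collects group 1 from each match (2 total).

['P', 'r']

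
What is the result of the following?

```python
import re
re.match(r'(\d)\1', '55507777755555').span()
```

`\1` is not a pattern — it's the concrete string captured by group 1, re-applied verbatim.
`re.match` won't scan ahead — the pattern has to work from the very first character.
The match spans [0:2] → '55'.
Captured: group 1 = '5'.

(0, 2)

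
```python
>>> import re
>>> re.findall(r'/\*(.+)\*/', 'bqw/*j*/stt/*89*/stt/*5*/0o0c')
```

['j*/stt/*89*/stt/*5']

Matches: at [3:25] match '/*j*/stt/*89*/stt/*5*/', group 1 = 'j*/stt/*89*/stt/*5'.
`findall` collects group 1 from the one match (1 total).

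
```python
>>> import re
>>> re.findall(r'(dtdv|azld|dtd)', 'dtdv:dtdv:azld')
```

['dtdv', 'dtdv', 'azld']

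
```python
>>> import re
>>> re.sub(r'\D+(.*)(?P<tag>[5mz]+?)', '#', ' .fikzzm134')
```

The pattern matches one or more of a non-digit; then zero or more of any character (captured); then one or more of one of [5mz] (lazy) (captured as 'tag').
Matches: at [0:8] → ' .fikzzm'.
Each match is replaced by '#'.

'#134'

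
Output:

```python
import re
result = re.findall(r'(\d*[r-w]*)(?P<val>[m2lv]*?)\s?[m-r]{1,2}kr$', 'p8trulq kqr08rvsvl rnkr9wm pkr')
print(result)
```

[('9w', 'm')]

The pattern matches zero or more of a digit, then zero or more of a character in [r-w] (captured); then zero or more of one of [m2lv] (lazy) (captured as 'val'); then optionally whitespace, then 1 to 2 of a character in [m-r], then the literal 'kr'; then anchored at the end.
Scanning left to right: at [23:30] match '9wm pkr', groups = ('9w', 'm').
2 groups means the one result is a tuple of 2 captured strings — 1 here.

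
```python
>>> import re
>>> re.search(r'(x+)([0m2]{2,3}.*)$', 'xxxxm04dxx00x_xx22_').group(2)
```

'm04dxx00x_xx22_'

The match spans [0:19] → 'xxxxm04dxx00x_xx22_'.
Captured: group 1 = 'xxxx', group 2 = 'm04dxx00x_xx22_'.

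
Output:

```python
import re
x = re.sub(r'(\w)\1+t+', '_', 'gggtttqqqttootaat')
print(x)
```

The backreference `\1` re-matches whatever the first group consumed, character for character.
Each match is replaced by '_'.

____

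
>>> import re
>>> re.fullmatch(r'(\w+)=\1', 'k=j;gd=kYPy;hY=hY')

None

The backreference `\1` re-matches whatever the first group consumed, character for character.
`fullmatch` succeeds only if the pattern covers the string from start to end.
Here the string isn't matched end-to-end, so the call returns None.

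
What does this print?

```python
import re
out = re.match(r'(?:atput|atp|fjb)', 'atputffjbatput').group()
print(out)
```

`|` is ordered: at each position the engine commits to the first alternative that works.
`match` is anchored at position 0; if the pattern doesn't fit there, it returns None.
The match spans [0:5] → 'atput'.

atput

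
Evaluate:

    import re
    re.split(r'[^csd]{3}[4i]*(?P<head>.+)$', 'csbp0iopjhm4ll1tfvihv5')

The pattern matches exactly 3 of any character except [csd], then zero or more of one of [4i]; then one or more of any character (captured as 'head'); then anchored at the end.
The group in the pattern means `split` returns the separators' captures alongside the pieces.

['cs', 'opjhm4ll1tfvihv5', '']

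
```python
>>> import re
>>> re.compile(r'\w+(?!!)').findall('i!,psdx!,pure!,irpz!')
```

['psd', 'pur', 'irp']

The negative lookahead/lookbehind blocks any match where the forbidden context is present.
With no groups in the pattern, `findall` gives back each whole match — 3 here.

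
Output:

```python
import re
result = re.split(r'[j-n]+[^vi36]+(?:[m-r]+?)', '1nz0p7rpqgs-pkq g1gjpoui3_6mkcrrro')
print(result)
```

['1', 'ui3_6', '']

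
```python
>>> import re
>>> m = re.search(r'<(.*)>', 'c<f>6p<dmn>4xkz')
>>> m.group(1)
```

'f>6p<dmn'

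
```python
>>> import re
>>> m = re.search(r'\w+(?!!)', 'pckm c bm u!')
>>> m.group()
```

Because the assertion is negative and zero-width, positions next to the forbidden text are skipped.
The match spans [0:4] → 'pckm'.

'pckm'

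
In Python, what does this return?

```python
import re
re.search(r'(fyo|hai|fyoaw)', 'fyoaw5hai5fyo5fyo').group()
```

'fyo'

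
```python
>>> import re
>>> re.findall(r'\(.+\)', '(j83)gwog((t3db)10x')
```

['(j83)gwog((t3db)']

Since nothing is captured, `findall` lists the 1 matched substring directly.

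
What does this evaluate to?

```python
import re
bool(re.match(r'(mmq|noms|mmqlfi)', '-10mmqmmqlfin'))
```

`re.match` only tries the pattern at the start of the string.
Here the pattern fails at index 0, so the call returns None, and `bool(None)` is False.

False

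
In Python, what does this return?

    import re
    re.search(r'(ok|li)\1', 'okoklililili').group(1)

'ok'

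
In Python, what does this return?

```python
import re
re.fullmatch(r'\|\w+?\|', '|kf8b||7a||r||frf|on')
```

None

For `fullmatch`, every character of the input must be accounted for by the pattern.
Here the pattern can't cover the whole string, so the call returns None.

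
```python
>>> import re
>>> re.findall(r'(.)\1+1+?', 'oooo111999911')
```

['o', '9']

`\1` is not a pattern — it's the concrete string captured by group 1, re-applied verbatim.
`findall` collects group 1 from each match (2 total).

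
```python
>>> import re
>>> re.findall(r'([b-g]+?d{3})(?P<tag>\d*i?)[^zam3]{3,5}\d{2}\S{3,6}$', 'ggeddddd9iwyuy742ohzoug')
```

Pattern: one or more of a character in [b-g] (lazy), then exactly 3 of a literal 'd' (captured); then zero or more of a digit, then optionally the literal 'i' (captured as 'tag'); then 3 to 5 of any character except [zam3], then exactly 2 of a digit, then 3 to 6 of a non-whitespace character; then anchored at the end.
Matches: at [0:23] match 'ggeddddd9iwyuy742ohzoug', groups = ('ggeddddd', '9i').
2 groups means the one result is a tuple of 2 captured strings — 1 here.

[('ggeddddd', '9i')]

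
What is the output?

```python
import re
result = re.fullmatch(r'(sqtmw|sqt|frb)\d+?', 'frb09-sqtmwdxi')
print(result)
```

`fullmatch` succeeds only if the pattern covers the string from start to end.
Here there's no way to consume every character, so the call returns None.

None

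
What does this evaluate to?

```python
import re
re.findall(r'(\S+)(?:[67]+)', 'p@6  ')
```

['p@']

This matches one or more of a non-whitespace character (captured); then one or more of one of [67] (non-capturing group).
Scanning left to right: at [0:3] match 'p@6', group 1 = 'p@'.
`findall` collects group 1 from the one match (1 total).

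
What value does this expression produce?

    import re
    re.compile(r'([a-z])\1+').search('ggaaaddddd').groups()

('g',)

`\1` is not a pattern — it's the concrete string captured by group 1, re-applied verbatim.
`search` walks the string left to right and returns the first match it finds.
The match spans [0:2] → 'gg'.
Captured: group 1 = 'g'.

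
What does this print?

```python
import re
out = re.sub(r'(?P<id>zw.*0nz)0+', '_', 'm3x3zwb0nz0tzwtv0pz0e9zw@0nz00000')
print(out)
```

m3x3_

Every occurrence is swapped for '_'.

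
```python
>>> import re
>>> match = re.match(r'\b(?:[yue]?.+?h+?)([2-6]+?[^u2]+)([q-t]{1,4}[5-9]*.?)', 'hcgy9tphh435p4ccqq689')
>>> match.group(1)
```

'435p4ccq'

Pattern: a word boundary (`\b`, zero-width); then optionally one of [yue], then one or more of any character (lazy), then one or more of a literal 'h' (lazy) (non-capturing group); then one or more of a character in [2-6] (lazy), then one or more of any character except [u2] (captured); then 1 to 4 of a character in [q-t], then zero or more of a character in [5-9], then optionally any character (captured).
With `match`, the pattern is implicitly anchored at the beginning.
The match spans [0:21] → 'hcgy9tphh435p4ccqq689'.
Captured: group 1 = '435p4ccq', group 2 = 'q689'.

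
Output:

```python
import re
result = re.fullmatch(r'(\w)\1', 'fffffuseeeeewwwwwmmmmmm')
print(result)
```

`\1` is not a pattern — it's the concrete string captured by group 1, re-applied verbatim.
For `fullmatch`, every character of the input must be accounted for by the pattern.
Here there's no way to consume every character, so the call returns None.

None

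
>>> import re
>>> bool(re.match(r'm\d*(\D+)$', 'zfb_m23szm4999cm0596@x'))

This matches a literal 'm', then zero or more of a digit; then one or more of a non-digit (captured); then anchored at the end.
`match` is anchored at position 0; if the pattern doesn't fit there, it returns None.
Here position 0 doesn't satisfy it, so the call returns None, and `bool(None)` is False.

False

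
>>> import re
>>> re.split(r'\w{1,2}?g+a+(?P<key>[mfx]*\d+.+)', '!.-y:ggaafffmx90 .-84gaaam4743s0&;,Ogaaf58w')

The pattern matches 1 to 2 of a word character (lazy), then one or more of a literal 'g', then one or more of a literal 'a'; then zero or more of one of [mfx], then one or more of a digit, then one or more of any character (captured as 'key').
With a capturing group present, the delimiter's captured portion is kept in the result list.

['!.-y:', 'fffmx90 .-84gaaam4743s0&;,Ogaaf58w', '']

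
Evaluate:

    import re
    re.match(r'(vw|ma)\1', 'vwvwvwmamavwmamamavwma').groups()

('vw',)

The backreference `\1` re-matches whatever the first group consumed, character for character.
`match` is anchored at position 0; if the pattern doesn't fit there, it returns None.
The match spans [0:4] → 'vwvw'.
Captured: group 1 = 'vw'.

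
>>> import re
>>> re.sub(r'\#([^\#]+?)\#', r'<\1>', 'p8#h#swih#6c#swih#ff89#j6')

'p8<h>swih<6c>swih<ff89>j6'

The replacement refers to a captured group, so each match is rewritten using its own captured text.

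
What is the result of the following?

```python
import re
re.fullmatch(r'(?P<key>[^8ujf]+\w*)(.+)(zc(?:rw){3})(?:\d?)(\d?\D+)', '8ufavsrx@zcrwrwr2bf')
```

None

`fullmatch` succeeds only if the pattern covers the string from start to end.
Here the pattern can't cover the whole string, so the call returns None.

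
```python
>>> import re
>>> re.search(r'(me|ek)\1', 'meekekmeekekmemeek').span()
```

(2, 6)

`\1` is not a pattern — it's the concrete string captured by group 1, re-applied verbatim.
`search` walks the string left to right and returns the first match it finds.
The match spans [2:6] → 'ekek'.
Captured: group 1 = 'ek'.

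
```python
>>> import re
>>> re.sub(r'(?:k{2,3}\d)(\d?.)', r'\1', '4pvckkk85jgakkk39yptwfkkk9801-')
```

'4pvc5jga9yptwf801-'

This matches 2 to 3 of the literal 'k', then a digit (non-capturing group); then optionally a digit, then any character (captured).
Matches: at [4:10] → 'kkk85j'; at [12:18] → 'kkk39y'; at [22:28] → 'kkk980'.
The replacement refers to a captured group, so each match is rewritten using its own captured text.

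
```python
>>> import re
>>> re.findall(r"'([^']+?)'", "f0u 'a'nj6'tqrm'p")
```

['a', 'tqrm']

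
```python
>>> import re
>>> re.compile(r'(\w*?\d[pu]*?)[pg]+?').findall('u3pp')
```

This matches zero or more of a word character (lazy), then a digit, then zero or more of one of [pu] (lazy) (captured); then one or more of one of [pg] (lazy).
Because the quantifier is non-greedy, it stops expanding at the earliest point where the rest of the pattern can succeed.
Matches: at [0:3] match 'u3p', group 1 = 'u3'.
With a single group, `findall` returns only what that group captured — 1 item.

['u3']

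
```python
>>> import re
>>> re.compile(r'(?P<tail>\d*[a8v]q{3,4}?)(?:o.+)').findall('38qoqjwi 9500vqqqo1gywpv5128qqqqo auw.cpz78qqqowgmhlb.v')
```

The pattern matches zero or more of a digit, then one of [a8v], then 3 to 4 of a literal 'q' (lazy) (captured as 'tail'); then the literal 'o', then one or more of any character (non-capturing group).
Walking the string: at [9:55] match '9500vqqqo1gywpv5128qqqqo auw.cpz78qqqowgmhlb.v', group 1 = '9500vqqq'.
`findall` collects group 1 from the one match (1 total).

['9500vqqq']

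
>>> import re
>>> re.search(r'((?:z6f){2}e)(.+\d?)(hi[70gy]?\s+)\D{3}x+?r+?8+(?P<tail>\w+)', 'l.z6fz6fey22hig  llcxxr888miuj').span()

(2, 30)

This matches the literal 'z6f' repeated 2 times, then a literal 'e' (captured); then one or more of any character, then optionally a digit (captured); then the literal 'hi', then optionally one of [70gy], then one or more of whitespace (captured); then exactly 3 of a non-digit, then one or more of a literal 'x' (lazy), then one or more of the literal 'r' (lazy); then one or more of a literal '8'; then one or more of a word character (captured as 'tail').
Unlike `match`, `search` isn't anchored — it looks for the pattern anywhere in the string.
The match spans [2:30] → 'z6fz6fey22hig  llcxxr888miuj'.
Captured: group 1 = 'z6fz6fe', group 2 = 'y22', group 3 = 'hig  ', group 4 = 'miuj'.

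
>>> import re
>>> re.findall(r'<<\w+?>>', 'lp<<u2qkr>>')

['<<u2qkr>>']

`findall` yields the raw match text (1 of them) because the pattern has no groups.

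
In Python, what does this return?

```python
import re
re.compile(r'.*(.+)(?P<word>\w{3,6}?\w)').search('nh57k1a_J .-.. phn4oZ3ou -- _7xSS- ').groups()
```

The match spans [0:33] → 'nh57k1a_J .-.. phn4oZ3ou -- _7xSS'.
Captured: group 1 = '_', group 2 = '7xSS'.

('_', '7xSS')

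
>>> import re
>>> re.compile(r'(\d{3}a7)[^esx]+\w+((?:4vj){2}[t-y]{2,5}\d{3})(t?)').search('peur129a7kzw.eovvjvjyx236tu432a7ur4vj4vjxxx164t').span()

This matches exactly 3 of a digit, then the literal 'a7' (captured); then one or more of any character except [esx], then one or more of a word character; then the literal '4vj' repeated 2 times, then 2 to 5 of a character in [t-y], then exactly 3 of a digit (captured); then optionally a literal 't' (captured).
`re.search` tries every starting position until one works.
The match spans [4:47] → '129a7kzw.eovvjvjyx236tu432a7ur4vj4vjxxx164t'.
Captured: group 1 = '129a7', group 2 = '4vj4vjxxx164', group 3 = 't'.

(4, 47)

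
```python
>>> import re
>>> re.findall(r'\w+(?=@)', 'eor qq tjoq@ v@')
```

Lookahead/lookbehind check context without consuming it, so the matched span excludes the asserted characters.
Matches: at [7:11] → 'tjoq'; at [13:14] → 'v'.
Since nothing is captured, `findall` lists the 2 matched substrings directly.

['tjoq', 'v']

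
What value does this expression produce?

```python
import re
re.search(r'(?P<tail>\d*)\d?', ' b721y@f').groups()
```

The pattern matches zero or more of a digit (captured as 'tail'); then optionally a digit.
Unlike `match`, `search` isn't anchored — it looks for the pattern anywhere in the string.
The match spans [0:0] → ''.
Captured: group 1 = ''.

('',)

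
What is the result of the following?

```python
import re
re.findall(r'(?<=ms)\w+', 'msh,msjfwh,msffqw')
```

['h', 'jfwh', 'ffqw']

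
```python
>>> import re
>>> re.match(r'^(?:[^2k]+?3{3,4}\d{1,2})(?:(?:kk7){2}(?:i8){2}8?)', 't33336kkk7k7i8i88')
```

None

Pattern: anchored at the start of the string; then one or more of any character except [2k] (lazy), then 3 to 4 of the literal '3', then 1 to 2 of a digit (non-capturing group); then the literal 'kk7' repeated 2 times, then the literal 'i8' repeated 2 times, then optionally a literal '8' (non-capturing group).
`match` is anchored at position 0; if the pattern doesn't fit there, it returns None.
Here position 0 doesn't satisfy it, so the call returns None.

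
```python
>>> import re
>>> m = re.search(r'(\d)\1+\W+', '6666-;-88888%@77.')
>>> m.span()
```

After group 1 captures some text, `\1` only succeeds where that same text appears again.
`re.search` scans for the first position where the pattern succeeds.
The match spans [0:7] → '6666-;-'.
Captured: group 1 = '6'.

(0, 7)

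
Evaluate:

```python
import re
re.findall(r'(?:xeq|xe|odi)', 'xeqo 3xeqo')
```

['xeq', 'xeq']

The regex engine tests alternatives in the order written; an earlier branch that matches wins even if a later one would match more.
With no groups in the pattern, `findall` gives back each whole match — 2 here.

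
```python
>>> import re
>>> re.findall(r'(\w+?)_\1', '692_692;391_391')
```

`\1` has to match the exact text group 1 already captured.
Walking the string: at [0:7] match '692_692', group 1 = '692'; at [8:15] match '391_391', group 1 = '391'.
One capturing group, so `findall` returns just the captured substring from each match — 2 in all.

['692', '391']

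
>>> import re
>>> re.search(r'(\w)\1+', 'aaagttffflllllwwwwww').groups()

('a',)

The backreference `\1` re-matches whatever the first group consumed, character for character.
`search` walks the string left to right and returns the first match it finds.
The match spans [0:3] → 'aaa'.
Captured: group 1 = 'a'.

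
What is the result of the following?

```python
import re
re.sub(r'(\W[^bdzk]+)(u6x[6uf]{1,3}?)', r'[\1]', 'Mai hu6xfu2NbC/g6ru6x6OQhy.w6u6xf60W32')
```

'Mai[ h]u2NbC[/g6ru6x6OQhy.w6]60W32'

The pattern matches a non-word character, then one or more of any character except [bdzk] (captured); then the literal 'u6x', then 1 to 3 of one of [6uf] (lazy) (captured).
A `+?`/`*?`/`{m,n}?` starts at its minimum and grows only as far as needed for what follows to match.
Matches: at [3:9] → ' hu6xf'; at [14:33] → '/g6ru6x6OQhy.w6u6xf'.
The replacement refers to a captured group, so each match is rewritten using its own captured text.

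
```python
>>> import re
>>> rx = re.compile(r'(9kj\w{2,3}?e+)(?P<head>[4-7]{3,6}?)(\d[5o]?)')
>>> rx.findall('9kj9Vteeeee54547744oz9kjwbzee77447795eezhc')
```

The pattern matches the literal '9kj', then 2 to 3 of a word character (lazy), then one or more of a literal 'e' (captured); then 3 to 6 of a character in [4-7] (lazy) (captured as 'head'); then a digit, then optionally one of [5o] (captured).
Because the quantifier is non-greedy, it stops expanding at the earliest point where the rest of the pattern can succeed.
Scanning left to right: at [0:15] match '9kj9Vteeeee5454', groups = ('9kj9Vteeeee', '545', '4'); at [21:33] match '9kjwbzee7744', groups = ('9kjwbzee', '774', '4').
With 3 capturing groups, `findall` returns a 3-tuple per match.

[('9kj9Vteeeee', '545', '4'), ('9kjwbzee', '774', '4')]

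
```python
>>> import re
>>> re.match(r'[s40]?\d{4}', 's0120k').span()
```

(0, 5)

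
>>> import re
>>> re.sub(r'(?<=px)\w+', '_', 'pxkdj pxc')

'px_ px_'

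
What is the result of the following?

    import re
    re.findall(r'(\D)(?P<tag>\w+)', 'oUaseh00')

[('o', 'Uaseh00')]

The pattern matches a non-digit (captured); then one or more of a word character (captured as 'tag').
Multiple groups make `findall` return tuples — one 2-tuple for the one match.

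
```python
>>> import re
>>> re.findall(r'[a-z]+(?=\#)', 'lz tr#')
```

['tr']

Lookahead/lookbehind check context without consuming it, so the matched span excludes the asserted characters.
Scanning left to right: at [3:5] → 'tr'.
Since nothing is captured, `findall` lists the 1 matched substring directly.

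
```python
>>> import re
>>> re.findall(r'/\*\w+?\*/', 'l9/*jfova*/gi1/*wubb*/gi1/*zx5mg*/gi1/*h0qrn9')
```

No capturing groups, so `findall` returns the 3 full match strings.

['/*jfova*/', '/*wubb*/', '/*zx5mg*/']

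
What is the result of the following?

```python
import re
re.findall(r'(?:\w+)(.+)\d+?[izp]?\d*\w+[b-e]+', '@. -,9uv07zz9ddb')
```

The pattern matches one or more of a word character (non-capturing group); then one or more of any character (captured); then one or more of a digit (lazy); then optionally one of [izp]; then zero or more of a digit, then one or more of a word character; then one or more of a character in [b-e].
One capturing group, so `findall` returns just the captured substring from the one match — 1 in all.

['z']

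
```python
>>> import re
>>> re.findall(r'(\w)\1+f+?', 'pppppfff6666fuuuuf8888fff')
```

`\1` has to match the exact text group 1 already captured.
Walking the string: at [0:6] match 'pppppf', group 1 = 'p'; at [8:13] match '6666f', group 1 = '6'; at [13:18] match 'uuuuf', group 1 = 'u'; at [18:23] match '8888f', group 1 = '8'.
`findall` collects group 1 from each match (4 total).

['p', '6', 'u', '8']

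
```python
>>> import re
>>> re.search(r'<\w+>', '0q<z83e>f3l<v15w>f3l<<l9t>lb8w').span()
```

(2, 8)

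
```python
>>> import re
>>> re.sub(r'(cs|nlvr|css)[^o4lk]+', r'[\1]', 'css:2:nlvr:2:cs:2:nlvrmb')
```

'[cs]lvr:2:[cs]lvrmb'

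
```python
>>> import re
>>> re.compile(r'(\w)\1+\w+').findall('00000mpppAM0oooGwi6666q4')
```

['0']

A backreference is literal: `\1` must see the identical characters the first group matched.
Walking the string: at [0:24] match '00000mpppAM0oooGwi6666q4', group 1 = '0'.
`findall` collects group 1 from the one match (1 total).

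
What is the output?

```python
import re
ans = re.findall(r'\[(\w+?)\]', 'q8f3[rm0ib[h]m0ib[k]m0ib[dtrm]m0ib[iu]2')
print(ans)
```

Matches: at [10:13] match '[h]', group 1 = 'h'; at [17:20] match '[k]', group 1 = 'k'; at [24:30] match '[dtrm]', group 1 = 'dtrm'; at [34:38] match '[iu]', group 1 = 'iu'.
`findall` collects group 1 from each match (4 total).

['h', 'k', 'dtrm', 'iu']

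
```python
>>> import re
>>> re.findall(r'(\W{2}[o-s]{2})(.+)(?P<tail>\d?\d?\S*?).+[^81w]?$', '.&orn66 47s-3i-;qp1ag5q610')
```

`findall` packs the 3 group values into a tuple for every match.

[('.&or', 'n66 47s-3i-;qp1ag5q61', '')]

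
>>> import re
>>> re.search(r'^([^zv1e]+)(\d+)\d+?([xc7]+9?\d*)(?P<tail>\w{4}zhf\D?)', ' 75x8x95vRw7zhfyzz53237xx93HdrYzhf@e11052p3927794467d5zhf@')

None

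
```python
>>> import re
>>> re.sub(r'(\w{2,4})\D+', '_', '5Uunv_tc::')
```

'_'

Pattern: 2 to 4 of a word character (captured); then one or more of a non-digit.
`sub` substitutes '_' at each match site.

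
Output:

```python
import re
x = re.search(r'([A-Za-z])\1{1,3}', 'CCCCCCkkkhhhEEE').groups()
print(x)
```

('C',)

The match spans [0:4] → 'CCCC'.
Captured: group 1 = 'C'.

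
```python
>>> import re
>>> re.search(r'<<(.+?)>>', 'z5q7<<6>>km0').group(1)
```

'6'

`re.search` scans for the first position where the pattern succeeds.
The match spans [4:9] → '<<6>>'.
Captured: group 1 = '6'.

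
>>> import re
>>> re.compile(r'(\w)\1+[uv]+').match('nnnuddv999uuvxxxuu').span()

(0, 4)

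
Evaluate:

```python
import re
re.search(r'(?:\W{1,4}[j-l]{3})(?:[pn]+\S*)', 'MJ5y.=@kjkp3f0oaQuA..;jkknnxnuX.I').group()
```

'.=@kjkp3f0oaQuA..;jkknnxnuX.I'

The pattern matches 1 to 4 of a non-word character, then exactly 3 of a character in [j-l] (non-capturing group); then one or more of one of [pn], then zero or more of a non-whitespace character (non-capturing group).
Unlike `match`, `search` isn't anchored — it looks for the pattern anywhere in the string.
The match spans [4:33] → '.=@kjkp3f0oaQuA..;jkknnxnuX.I'.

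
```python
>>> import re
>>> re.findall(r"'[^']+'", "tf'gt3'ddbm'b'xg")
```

Matches: at [2:7] → "'gt3'"; at [11:14] → "'b'".
With no groups in the pattern, `findall` gives back each whole match — 2 here.

["'gt3'", "'b'"]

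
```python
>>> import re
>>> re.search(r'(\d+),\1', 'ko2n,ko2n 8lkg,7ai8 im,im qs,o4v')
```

None

After group 1 captures some text, `\1` only succeeds where that same text appears again.
Here nothing in the string fits, so the call returns None.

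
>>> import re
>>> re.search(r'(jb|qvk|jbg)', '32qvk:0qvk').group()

The match spans [2:5] → 'qvk'.

'qvk'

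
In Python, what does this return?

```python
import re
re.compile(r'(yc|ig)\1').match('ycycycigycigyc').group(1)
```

A backreference is literal: `\1` must see the identical characters the first group matched.
`match` is anchored at position 0; if the pattern doesn't fit there, it returns None.
The match spans [0:4] → 'ycyc'.
Captured: group 1 = 'yc'.

'yc'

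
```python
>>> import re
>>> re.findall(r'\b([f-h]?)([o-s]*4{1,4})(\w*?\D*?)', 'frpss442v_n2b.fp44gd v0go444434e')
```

[('f', 'rpss44', ''), ('f', 'p44', '')]

This matches a word boundary (`\b`, zero-width); then optionally a character in [f-h] (captured); then zero or more of a character in [o-s], then 1 to 4 of a literal '4' (captured); then zero or more of a word character (lazy), then zero or more of a non-digit (lazy) (captured).
With the lazy modifier that quantifier settles for the fewest repetitions that let the rest of the pattern succeed (the atoms after it are unaffected and can still be greedy).
Walking the string: at [0:7] match 'frpss44', groups = ('f', 'rpss44', ''); at [14:18] match 'fp44', groups = ('f', 'p44', '').
With 3 capturing groups, `findall` returns a 3-tuple per match.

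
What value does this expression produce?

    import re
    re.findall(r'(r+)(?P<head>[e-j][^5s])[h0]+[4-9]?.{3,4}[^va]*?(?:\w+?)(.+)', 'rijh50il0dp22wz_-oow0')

This matches one or more of a literal 'r' (captured); then a character in [e-j], then any character except [5s] (captured as 'head'); then one or more of one of [h0]; then optionally a character in [4-9], then 3 to 4 of any character, then zero or more of any character except [va] (lazy); then one or more of a word character (lazy) (non-capturing group); then one or more of any character (captured).
Lazy quantifiers expand one character at a time until the remainder of the pattern can match.
Walking the string: at [0:21] match 'rijh50il0dp22wz_-oow0', groups = ('r', 'ij', 'p22wz_-oow0').
Multiple groups make `findall` return tuples — one 3-tuple for the one match.

[('r', 'ij', 'p22wz_-oow0')]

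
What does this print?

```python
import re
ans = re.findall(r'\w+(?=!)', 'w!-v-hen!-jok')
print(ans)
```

Lookahead/lookbehind check context without consuming it, so the matched span excludes the asserted characters.
Walking the string: at [0:1] → 'w'; at [5:8] → 'hen'.
Since nothing is captured, `findall` lists the 2 matched substrings directly.

['w', 'hen']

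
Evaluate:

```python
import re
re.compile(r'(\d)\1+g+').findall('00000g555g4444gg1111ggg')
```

`\1` is not a pattern — it's the concrete string captured by group 1, re-applied verbatim.
Scanning left to right: at [0:6] match '00000g', group 1 = '0'; at [6:10] match '555g', group 1 = '5'; at [10:16] match '4444gg', group 1 = '4'; at [16:23] match '1111ggg', group 1 = '1'.
With a single group, `findall` returns only what that group captured — 4 items.

['0', '5', '4', '1']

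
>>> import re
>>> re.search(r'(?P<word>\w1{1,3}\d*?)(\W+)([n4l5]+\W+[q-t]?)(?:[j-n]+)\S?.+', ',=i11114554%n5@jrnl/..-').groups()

('i11114554', '%', 'n5@')

This matches a word character, then 1 to 3 of the literal '1', then zero or more of a digit (lazy) (captured as 'word'); then one or more of a non-word character (captured); then one or more of one of [n4l5], then one or more of a non-word character, then optionally a character in [q-t] (captured); then one or more of a character in [j-n] (non-capturing group); then optionally a non-whitespace character, then one or more of any character.
`search` walks the string left to right and returns the first match it finds.
The match spans [2:23] → 'i11114554%n5@jrnl/..-'.
Captured: group 1 = 'i11114554', group 2 = '%', group 3 = 'n5@'.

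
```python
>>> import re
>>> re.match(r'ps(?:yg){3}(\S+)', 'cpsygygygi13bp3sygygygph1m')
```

This matches the literal 'ps', then the literal 'yg' repeated 3 times; then one or more of a non-whitespace character (captured).
`re.match` won't scan ahead — the pattern has to work from the very first character.
Here position 0 doesn't satisfy it, so the call returns None.

None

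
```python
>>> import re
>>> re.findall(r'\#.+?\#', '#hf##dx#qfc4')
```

['#hf#', '#dx#']

Lazy quantifiers expand one character at a time until the remainder of the pattern can match.
Matches: at [0:4] → '#hf#'; at [4:8] → '#dx#'.
Since nothing is captured, `findall` lists the 2 matched substrings directly.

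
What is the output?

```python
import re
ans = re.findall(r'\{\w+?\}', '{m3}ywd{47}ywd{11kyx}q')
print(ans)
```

['{m3}', '{47}', '{11kyx}']

Matches: at [0:4] → '{m3}'; at [7:11] → '{47}'; at [14:21] → '{11kyx}'.
With no groups in the pattern, `findall` gives back each whole match — 3 here.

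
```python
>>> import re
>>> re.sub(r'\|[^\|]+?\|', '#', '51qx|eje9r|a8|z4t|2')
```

Matches: at [4:11] → '|eje9r|'; at [13:18] → '|z4t|'.
Each match is replaced by '#'.

'51qx#a8#2'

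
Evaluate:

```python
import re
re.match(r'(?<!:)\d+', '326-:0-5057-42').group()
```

'326'

A negative assertion filters positions out without eating any characters.
`re.match` won't scan ahead — the pattern has to work from the very first character.
The match spans [0:3] → '326'.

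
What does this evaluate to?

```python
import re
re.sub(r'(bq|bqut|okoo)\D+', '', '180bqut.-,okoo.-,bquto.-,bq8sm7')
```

'1808sm7'

`sub` substitutes '' at each match site.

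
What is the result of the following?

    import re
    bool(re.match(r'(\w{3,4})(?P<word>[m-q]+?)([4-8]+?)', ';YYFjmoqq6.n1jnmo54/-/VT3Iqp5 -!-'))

False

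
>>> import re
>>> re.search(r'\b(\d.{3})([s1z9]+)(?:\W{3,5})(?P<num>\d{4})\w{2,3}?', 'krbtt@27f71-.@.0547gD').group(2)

'1'

The pattern matches a word boundary (`\b`, zero-width); then a digit, then exactly 3 of any character (captured); then one or more of one of [s1z9] (captured); then 3 to 5 of a non-word character (non-capturing group); then exactly 4 of a digit (captured as 'num'); then 2 to 3 of a word character (lazy).
`search` walks the string left to right and returns the first match it finds.
The match spans [6:21] → '27f71-.@.0547gD'.
Captured: group 1 = '27f7', group 2 = '1', group 3 = '0547'.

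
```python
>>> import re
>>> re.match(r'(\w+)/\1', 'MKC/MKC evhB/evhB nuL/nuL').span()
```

`\1` has to match the exact text group 1 already captured.
With `match`, the pattern is implicitly anchored at the beginning.
The match spans [0:7] → 'MKC/MKC'.
Captured: group 1 = 'MKC'.

(0, 7)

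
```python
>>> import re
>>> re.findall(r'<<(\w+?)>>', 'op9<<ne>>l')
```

['ne']

`findall` collects group 1 from the one match (1 total).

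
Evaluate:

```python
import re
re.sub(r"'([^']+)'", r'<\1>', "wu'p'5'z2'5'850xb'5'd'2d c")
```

Matches: at [2:5] → "'p'"; at [6:10] → "'z2'"; at [11:18] → "'850xb'"; at [19:22] → "'d'".
The replacement refers to a captured group, so each match is rewritten using its own captured text.

'wu<p>5<z2>5<850xb>5<d>2d c'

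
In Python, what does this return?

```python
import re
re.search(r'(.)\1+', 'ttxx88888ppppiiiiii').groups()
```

('t',)

`\1` is not a pattern — it's the concrete string captured by group 1, re-applied verbatim.
Unlike `match`, `search` isn't anchored — it looks for the pattern anywhere in the string.
The match spans [0:2] → 'tt'.
Captured: group 1 = 't'.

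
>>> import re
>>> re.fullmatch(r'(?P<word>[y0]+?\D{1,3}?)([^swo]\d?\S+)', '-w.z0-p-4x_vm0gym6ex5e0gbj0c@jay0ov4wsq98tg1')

Pattern: one or more of one of [y0] (lazy), then 1 to 3 of a non-digit (lazy) (captured as 'word'); then any character except [swo], then optionally a digit, then one or more of a non-whitespace character (captured).
For `fullmatch`, every character of the input must be accounted for by the pattern.
Here the string isn't matched end-to-end, so the call returns None.

None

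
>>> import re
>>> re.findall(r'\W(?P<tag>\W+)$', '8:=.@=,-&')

The pattern matches a non-word character; then one or more of a non-word character (captured as 'tag'); then anchored at the end.
Walking the string: at [1:9] match ':=.@=,-&', group 1 = '=.@=,-&'.
One capturing group, so `findall` returns just the captured substring from the one match — 1 in all.

['=.@=,-&']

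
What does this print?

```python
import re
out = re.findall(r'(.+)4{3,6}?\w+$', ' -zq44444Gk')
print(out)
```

[' -zq44']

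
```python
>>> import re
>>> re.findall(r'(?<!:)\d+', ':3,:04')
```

Because the assertion is negative and zero-width, positions next to the forbidden text are skipped.
Walking the string: at [5:6] → '4'.
With no groups in the pattern, `findall` gives back each whole match — 1 here.

['4']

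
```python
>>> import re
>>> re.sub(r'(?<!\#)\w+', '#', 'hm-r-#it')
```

`(?!…)`/`(?<!…)` only lets a position through if the neighbouring text does NOT match; no characters are consumed.
Every occurrence is swapped for '#'.

'#-#-#i#'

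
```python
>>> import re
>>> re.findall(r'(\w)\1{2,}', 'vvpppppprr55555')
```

['p', '5']

The backreference `\1` re-matches whatever the first group consumed, character for character.
`findall` collects group 1 from each match (2 total).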